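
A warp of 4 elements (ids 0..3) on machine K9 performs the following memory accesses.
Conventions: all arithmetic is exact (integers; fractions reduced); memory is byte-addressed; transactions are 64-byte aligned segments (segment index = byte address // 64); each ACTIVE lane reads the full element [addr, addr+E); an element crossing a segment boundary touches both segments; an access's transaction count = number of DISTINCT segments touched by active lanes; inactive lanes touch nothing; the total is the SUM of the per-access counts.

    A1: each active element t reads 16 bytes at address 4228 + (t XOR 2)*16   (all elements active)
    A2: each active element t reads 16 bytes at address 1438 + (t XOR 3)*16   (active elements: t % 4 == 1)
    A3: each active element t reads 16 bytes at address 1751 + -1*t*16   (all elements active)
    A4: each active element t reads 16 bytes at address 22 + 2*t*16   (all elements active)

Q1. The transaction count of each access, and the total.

A1: 2 transactions
A2: 2 transactions
A3: 2 transactions
A4: 3 transactions

Answer: 2,2,2,3; total 9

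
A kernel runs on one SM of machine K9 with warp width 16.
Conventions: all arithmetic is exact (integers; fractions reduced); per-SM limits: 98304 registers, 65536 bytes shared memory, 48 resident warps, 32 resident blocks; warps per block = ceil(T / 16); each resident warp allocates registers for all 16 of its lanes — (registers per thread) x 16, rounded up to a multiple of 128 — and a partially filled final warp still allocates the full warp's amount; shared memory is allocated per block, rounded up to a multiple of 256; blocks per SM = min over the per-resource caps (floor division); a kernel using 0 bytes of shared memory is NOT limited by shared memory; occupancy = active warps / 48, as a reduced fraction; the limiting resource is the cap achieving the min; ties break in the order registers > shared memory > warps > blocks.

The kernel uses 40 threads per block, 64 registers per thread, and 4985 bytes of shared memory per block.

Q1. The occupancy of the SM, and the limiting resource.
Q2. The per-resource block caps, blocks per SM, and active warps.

Answer: occupancy 3/4, limited by shared memory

registers: 32 blocks
shared memory: 12 blocks
warps: 16 blocks
blocks: 32 blocks

Answer: 12 blocks, 36 active warps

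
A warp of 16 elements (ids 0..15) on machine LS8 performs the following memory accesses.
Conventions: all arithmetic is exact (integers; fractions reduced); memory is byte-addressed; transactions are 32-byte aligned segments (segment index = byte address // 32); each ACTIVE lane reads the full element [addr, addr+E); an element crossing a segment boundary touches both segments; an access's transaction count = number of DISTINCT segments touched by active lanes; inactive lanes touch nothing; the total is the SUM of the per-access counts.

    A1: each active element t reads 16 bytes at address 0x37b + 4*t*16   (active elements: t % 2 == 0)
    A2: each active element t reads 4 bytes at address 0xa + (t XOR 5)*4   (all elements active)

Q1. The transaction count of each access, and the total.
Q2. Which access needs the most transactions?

A1: 16 transactions
A2: 3 transactions

Answer: 16,3; total 19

Answer: A1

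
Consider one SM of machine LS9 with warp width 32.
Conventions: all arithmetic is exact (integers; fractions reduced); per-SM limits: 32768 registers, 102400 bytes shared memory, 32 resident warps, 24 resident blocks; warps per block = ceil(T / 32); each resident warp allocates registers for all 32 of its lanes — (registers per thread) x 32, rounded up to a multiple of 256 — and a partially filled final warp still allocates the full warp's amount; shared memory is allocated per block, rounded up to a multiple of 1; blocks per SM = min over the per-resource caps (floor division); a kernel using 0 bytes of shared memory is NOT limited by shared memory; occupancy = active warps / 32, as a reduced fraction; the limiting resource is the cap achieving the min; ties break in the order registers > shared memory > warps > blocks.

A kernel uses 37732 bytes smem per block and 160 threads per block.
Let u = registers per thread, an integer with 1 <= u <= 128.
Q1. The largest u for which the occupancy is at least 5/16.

Answer: u = 96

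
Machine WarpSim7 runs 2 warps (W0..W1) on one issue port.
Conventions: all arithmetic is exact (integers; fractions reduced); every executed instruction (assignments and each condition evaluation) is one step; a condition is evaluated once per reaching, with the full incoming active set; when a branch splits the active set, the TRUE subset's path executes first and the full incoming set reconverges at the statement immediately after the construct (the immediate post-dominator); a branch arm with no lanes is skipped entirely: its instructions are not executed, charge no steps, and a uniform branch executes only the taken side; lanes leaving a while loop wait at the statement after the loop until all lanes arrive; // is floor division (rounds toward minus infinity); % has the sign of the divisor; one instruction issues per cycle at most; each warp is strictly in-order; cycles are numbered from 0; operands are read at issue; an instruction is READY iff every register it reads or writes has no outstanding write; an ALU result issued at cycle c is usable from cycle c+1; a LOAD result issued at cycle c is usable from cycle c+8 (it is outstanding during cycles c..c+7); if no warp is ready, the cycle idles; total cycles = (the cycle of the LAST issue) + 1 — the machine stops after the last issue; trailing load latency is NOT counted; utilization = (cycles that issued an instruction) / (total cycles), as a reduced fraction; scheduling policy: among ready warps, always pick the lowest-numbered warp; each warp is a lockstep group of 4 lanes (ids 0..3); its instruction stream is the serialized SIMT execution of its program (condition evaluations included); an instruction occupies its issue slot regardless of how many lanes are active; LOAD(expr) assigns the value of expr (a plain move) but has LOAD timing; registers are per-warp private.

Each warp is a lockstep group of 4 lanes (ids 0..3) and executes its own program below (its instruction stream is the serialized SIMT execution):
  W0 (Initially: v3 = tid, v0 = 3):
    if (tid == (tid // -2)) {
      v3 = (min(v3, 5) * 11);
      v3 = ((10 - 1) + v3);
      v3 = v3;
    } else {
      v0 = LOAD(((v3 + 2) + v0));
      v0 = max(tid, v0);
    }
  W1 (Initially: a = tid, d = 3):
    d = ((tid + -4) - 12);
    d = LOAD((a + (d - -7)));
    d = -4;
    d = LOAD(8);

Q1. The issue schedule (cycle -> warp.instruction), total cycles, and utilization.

cycle 0: W0.I0
cycle 1: W0.I1
cycle 2: W0.I2
cycle 3: W0.I3
cycle 4: W0.I4
cycle 5: W1.I0
cycle 6: W1.I1
cycle 7: idle
cycle 8: idle
cycle 9: idle
cycle 10: idle
cycle 11: idle
cycle 12: W0.I5
cycle 13: idle
cycle 14: W1.I2
cycle 15: W1.I3

Answer: 16 cycles, utilization 5/8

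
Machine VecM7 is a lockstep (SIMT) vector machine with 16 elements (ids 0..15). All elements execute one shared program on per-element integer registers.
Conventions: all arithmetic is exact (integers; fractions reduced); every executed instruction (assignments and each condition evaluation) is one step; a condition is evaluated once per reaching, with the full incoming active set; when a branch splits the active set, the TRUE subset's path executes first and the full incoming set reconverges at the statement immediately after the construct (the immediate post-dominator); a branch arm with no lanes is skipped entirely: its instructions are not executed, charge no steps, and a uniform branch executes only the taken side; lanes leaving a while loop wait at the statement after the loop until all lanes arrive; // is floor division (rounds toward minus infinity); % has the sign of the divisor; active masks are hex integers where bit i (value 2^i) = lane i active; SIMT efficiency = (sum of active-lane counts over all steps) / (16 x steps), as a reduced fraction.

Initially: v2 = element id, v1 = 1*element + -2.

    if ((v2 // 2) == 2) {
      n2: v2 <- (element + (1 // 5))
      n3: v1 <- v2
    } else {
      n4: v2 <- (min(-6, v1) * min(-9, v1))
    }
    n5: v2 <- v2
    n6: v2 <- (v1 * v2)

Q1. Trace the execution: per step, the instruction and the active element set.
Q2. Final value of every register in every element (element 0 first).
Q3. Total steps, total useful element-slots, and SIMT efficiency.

step 0: eval ((v2 // 2) == 2)        0xffff
step 1: v2 <- (element + (1 // 5))   0x0030
step 2: v1 <- v2                     0x0030
step 3: v2 <- (min(-6, v1) * min(-9, v1)) 0xffcf
step 4: v2 <- v2                     0xffff
step 5: v2 <- (v1 * v2)              0xffff

Answer: 6 steps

v2: -108,-54,0,54,16,25,216,270,324,378,432,486,540,594,648,702
v1: -2,-1,0,1,4,5,4,5,6,7,8,9,10,11,12,13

steps = 6; useful = 66; efficiency = 66/96 = 11/16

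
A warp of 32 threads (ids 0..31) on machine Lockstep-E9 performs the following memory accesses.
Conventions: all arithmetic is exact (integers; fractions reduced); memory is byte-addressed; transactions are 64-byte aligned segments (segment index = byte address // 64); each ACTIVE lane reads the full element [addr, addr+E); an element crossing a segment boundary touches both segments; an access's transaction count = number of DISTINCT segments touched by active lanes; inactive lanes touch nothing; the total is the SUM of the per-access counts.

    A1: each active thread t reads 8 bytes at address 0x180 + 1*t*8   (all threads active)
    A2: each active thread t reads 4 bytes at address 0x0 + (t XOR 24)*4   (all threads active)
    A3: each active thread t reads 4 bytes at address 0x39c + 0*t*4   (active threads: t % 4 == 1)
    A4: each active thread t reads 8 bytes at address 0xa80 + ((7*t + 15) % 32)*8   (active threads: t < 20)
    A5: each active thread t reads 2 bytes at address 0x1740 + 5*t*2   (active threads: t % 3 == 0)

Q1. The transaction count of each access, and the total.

A1: 4 transactions
A2: 2 transactions
A3: 1 transaction
A4: 4 transactions
A5: 5 transactions

Answer: 4,2,1,4,5; total 16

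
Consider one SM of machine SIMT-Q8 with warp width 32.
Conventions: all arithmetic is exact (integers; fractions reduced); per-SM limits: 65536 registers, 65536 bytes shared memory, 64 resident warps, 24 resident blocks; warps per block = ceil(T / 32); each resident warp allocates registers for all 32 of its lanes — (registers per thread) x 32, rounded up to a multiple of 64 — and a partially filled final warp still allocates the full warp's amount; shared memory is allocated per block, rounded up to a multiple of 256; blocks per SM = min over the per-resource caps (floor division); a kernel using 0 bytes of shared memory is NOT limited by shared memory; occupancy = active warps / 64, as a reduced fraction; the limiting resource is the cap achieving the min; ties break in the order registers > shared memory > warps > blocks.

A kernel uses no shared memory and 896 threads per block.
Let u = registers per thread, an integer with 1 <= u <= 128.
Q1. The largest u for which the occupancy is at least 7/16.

Answer: u = 72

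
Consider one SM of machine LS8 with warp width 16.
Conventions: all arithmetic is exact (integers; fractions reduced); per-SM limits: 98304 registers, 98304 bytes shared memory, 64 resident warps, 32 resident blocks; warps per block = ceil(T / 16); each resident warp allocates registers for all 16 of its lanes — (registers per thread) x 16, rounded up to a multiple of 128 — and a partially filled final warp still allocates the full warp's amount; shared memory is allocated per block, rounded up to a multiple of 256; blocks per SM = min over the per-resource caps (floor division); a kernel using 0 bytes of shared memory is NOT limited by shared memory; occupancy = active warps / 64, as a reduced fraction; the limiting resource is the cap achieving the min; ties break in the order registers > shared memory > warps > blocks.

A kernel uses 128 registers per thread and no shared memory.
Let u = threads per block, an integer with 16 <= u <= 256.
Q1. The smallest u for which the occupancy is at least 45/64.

Answer: u = 17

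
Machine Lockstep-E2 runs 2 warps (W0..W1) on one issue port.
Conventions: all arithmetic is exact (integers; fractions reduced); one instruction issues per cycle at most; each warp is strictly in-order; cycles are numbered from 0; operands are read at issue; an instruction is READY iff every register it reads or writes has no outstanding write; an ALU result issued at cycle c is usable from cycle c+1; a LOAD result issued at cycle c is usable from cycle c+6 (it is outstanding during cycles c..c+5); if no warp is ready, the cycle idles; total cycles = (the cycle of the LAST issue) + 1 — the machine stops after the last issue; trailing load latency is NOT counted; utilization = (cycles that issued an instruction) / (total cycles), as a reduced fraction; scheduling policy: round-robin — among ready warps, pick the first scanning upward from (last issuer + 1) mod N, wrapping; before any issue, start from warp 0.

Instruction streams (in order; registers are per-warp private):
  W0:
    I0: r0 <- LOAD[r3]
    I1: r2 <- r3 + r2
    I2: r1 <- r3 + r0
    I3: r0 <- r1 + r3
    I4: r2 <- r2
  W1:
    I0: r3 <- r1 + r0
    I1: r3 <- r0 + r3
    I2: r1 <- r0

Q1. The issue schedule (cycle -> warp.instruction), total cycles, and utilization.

cycle 0: W0.I0
cycle 1: W1.I0
cycle 2: W0.I1
cycle 3: W1.I1
cycle 4: W1.I2
cycle 5: idle
cycle 6: W0.I2
cycle 7: W0.I3
cycle 8: W0.I4

Answer: 9 cycles, utilization 8/9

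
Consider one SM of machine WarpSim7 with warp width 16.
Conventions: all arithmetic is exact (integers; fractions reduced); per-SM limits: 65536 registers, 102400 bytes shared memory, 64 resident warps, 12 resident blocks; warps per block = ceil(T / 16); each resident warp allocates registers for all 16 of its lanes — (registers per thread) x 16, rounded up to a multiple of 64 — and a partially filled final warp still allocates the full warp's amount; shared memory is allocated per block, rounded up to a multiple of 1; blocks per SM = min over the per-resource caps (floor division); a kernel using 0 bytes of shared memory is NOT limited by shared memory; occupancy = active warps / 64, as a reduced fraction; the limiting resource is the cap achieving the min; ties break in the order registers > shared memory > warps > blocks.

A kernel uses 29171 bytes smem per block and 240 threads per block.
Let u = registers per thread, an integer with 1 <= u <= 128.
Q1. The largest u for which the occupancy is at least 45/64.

Answer: u = 88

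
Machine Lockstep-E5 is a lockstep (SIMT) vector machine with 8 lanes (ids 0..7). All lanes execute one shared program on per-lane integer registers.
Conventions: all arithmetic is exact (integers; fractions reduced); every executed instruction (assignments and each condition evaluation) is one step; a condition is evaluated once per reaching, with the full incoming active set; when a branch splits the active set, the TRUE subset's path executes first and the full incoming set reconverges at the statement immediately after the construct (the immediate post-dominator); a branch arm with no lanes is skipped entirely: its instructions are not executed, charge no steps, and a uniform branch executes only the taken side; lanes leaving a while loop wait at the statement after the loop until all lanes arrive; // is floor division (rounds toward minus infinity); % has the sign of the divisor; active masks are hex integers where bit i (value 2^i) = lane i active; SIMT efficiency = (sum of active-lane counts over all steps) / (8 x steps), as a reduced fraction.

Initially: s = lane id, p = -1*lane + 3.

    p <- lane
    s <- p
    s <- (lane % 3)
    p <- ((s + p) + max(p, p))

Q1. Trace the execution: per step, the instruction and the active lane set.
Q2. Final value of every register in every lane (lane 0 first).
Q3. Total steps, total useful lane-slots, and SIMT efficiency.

step 0: p <- lane                    0xff
step 1: s <- p                       0xff
step 2: s <- (lane % 3)              0xff
step 3: p <- ((s + p) + max(p, p))   0xff

Answer: 4 steps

s: 0,1,2,0,1,2,0,1
p: 0,3,6,6,9,12,12,15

steps = 4; useful = 32; efficiency = 32/32 = 1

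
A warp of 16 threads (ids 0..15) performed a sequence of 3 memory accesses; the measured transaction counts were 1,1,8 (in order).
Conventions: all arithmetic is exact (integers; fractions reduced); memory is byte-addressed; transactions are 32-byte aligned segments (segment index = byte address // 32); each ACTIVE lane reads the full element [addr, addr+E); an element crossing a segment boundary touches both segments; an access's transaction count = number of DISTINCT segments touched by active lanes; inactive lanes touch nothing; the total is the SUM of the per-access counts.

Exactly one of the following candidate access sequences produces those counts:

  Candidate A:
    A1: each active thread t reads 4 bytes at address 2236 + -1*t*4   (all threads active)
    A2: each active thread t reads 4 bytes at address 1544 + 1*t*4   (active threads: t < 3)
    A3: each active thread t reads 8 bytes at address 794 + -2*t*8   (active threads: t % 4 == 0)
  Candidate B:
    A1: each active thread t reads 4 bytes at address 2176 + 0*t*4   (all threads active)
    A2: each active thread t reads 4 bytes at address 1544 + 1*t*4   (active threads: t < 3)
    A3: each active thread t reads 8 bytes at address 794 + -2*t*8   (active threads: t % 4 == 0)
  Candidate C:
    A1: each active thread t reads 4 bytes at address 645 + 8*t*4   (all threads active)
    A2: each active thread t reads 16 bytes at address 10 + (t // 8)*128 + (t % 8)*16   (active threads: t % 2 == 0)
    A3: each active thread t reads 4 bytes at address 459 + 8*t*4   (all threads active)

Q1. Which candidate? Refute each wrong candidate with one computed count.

A: A1 gives 2 transactions, not 1
C: A1 gives 16 transactions, not 1
B: all counts match (1,1,8)

Answer: B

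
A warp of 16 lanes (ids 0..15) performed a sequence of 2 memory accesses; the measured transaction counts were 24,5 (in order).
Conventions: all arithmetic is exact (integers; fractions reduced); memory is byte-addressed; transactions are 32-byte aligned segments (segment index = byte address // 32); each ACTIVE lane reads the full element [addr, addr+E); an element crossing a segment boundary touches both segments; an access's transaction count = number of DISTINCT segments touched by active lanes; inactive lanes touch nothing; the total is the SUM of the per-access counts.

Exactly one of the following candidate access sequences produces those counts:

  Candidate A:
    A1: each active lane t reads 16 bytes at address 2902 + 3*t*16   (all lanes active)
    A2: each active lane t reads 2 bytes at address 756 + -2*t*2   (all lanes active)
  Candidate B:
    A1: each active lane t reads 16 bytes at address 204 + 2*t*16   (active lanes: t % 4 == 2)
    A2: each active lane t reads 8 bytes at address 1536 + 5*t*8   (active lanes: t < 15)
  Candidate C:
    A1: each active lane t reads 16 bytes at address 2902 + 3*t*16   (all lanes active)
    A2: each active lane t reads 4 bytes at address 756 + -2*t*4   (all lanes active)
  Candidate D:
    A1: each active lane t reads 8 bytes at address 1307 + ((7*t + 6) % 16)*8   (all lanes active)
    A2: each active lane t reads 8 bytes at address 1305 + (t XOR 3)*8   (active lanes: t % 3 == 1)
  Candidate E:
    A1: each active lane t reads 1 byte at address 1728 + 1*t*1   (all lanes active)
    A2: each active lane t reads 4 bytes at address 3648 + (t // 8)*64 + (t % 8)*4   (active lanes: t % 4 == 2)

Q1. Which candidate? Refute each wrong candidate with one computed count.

A: A2 gives 3 transactions, not 5
B: A1 gives 4 transactions, not 24
D: A1 gives 5 transactions, not 24
E: A1 gives 1 transaction, not 24
C: all counts match (24,5)

Answer: C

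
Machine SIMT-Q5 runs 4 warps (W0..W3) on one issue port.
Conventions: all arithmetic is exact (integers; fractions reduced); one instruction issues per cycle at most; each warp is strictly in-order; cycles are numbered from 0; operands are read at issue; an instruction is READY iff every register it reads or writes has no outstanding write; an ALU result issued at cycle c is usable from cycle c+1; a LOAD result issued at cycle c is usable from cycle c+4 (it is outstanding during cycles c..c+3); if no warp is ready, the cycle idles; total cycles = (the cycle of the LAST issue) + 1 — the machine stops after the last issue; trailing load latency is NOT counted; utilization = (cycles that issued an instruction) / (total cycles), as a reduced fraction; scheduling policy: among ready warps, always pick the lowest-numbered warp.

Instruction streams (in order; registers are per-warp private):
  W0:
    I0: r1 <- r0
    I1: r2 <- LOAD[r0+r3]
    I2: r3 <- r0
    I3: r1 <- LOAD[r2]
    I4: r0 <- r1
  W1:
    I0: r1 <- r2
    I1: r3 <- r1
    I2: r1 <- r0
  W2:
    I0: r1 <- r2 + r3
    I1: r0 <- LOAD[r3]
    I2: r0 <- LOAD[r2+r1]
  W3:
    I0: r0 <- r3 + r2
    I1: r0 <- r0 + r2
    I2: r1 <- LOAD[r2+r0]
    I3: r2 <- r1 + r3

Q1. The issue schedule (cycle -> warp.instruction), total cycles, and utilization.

cycle 0: W0.I0
cycle 1: W0.I1
cycle 2: W0.I2
cycle 3: W1.I0
cycle 4: W1.I1
cycle 5: W0.I3
cycle 6: W1.I2
cycle 7: W2.I0
cycle 8: W2.I1
cycle 9: W0.I4
cycle 10: W3.I0
cycle 11: W3.I1
cycle 12: W2.I2
cycle 13: W3.I2
cycle 14: idle
cycle 15: idle
cycle 16: idle
cycle 17: W3.I3

Answer: 18 cycles, utilization 5/6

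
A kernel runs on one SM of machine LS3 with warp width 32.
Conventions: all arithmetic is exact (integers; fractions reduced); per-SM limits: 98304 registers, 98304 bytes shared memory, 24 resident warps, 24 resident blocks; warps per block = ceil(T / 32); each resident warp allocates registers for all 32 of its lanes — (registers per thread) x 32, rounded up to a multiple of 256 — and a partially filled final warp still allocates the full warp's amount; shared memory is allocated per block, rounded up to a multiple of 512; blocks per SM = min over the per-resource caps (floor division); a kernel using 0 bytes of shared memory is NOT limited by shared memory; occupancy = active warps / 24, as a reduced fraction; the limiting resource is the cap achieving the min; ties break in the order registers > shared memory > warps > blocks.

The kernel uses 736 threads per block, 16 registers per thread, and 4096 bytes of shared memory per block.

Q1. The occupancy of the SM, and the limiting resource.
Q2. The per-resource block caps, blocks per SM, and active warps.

Answer: occupancy 23/24, limited by warps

registers: 8 blocks
shared memory: 24 blocks
warps: 1 block
blocks: 24 blocks

Answer: 1 block, 23 active warps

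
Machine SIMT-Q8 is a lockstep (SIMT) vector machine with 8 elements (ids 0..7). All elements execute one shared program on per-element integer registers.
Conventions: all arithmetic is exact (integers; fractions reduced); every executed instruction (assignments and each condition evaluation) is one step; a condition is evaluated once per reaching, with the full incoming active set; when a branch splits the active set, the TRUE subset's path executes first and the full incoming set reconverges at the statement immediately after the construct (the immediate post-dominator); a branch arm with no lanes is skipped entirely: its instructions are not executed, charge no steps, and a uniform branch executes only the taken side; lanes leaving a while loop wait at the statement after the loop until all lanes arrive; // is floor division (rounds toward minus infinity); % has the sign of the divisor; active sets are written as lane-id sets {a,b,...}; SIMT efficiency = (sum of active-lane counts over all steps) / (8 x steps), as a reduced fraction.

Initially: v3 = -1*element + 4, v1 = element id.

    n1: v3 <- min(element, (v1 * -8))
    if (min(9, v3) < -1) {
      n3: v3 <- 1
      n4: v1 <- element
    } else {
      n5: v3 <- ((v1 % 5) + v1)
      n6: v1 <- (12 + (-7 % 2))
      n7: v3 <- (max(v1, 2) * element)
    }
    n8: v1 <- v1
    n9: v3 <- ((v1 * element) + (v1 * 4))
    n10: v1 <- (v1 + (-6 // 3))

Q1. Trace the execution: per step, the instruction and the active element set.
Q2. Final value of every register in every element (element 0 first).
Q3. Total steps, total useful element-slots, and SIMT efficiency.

step 0: v3 <- min(element, (v1 * -8)) {0,1,2,3,4,5,6,7}
step 1: eval (min(9, v3) < -1)       {0,1,2,3,4,5,6,7}
step 2: v3 <- 1                      {1,2,3,4,5,6,7}
step 3: v1 <- element                {1,2,3,4,5,6,7}
step 4: v3 <- ((v1 % 5) + v1)        {0}
step 5: v1 <- (12 + (-7 % 2))        {0}
step 6: v3 <- (max(v1, 2) * element) {0}
step 7: v1 <- v1                     {0,1,2,3,4,5,6,7}
step 8: v3 <- ((v1 * element) + (v1 * 4)) {0,1,2,3,4,5,6,7}
step 9: v1 <- (v1 + (-6 // 3))       {0,1,2,3,4,5,6,7}

Answer: 10 steps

v3: 52,5,12,21,32,45,60,77
v1: 11,-1,0,1,2,3,4,5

steps = 10; useful = 57; efficiency = 57/80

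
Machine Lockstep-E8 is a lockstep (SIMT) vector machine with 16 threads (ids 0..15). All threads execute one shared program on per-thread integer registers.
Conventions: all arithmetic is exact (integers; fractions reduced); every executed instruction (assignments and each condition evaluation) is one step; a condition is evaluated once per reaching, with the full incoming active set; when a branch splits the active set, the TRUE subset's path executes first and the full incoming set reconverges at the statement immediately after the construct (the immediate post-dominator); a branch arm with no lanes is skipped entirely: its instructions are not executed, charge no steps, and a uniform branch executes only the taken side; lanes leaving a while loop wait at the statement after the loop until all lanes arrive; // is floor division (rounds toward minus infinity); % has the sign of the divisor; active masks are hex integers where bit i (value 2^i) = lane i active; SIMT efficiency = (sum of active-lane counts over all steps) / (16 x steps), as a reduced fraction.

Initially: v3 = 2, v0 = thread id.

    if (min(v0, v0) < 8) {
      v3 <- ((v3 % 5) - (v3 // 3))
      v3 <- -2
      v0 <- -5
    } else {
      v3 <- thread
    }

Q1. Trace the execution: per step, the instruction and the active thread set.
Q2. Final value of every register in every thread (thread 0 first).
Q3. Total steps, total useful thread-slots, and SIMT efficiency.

step 0: eval (min(v0, v0) < 8)       0xffff
step 1: v3 <- ((v3 % 5) - (v3 // 3)) 0x00ff
step 2: v3 <- -2                     0x00ff
step 3: v0 <- -5                     0x00ff
step 4: v3 <- thread                 0xff00

Answer: 5 steps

v3: -2,-2,-2,-2,-2,-2,-2,-2,8,9,10,11,12,13,14,15
v0: -5,-5,-5,-5,-5,-5,-5,-5,8,9,10,11,12,13,14,15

steps = 5; useful = 48; efficiency = 48/80 = 3/5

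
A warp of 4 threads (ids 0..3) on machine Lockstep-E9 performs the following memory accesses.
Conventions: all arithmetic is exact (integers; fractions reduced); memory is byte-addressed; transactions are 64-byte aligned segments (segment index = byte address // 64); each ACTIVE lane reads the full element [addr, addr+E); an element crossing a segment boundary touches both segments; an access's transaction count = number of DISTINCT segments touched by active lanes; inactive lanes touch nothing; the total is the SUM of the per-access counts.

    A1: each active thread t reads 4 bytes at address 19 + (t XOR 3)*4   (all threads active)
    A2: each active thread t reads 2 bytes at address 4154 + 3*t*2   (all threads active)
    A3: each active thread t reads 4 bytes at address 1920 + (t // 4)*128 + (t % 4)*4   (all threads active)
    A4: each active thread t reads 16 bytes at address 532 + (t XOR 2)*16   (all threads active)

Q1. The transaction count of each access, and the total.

A1: 1 transaction
A2: 2 transactions
A3: 1 transaction
A4: 2 transactions

Answer: 1,2,1,2; total 6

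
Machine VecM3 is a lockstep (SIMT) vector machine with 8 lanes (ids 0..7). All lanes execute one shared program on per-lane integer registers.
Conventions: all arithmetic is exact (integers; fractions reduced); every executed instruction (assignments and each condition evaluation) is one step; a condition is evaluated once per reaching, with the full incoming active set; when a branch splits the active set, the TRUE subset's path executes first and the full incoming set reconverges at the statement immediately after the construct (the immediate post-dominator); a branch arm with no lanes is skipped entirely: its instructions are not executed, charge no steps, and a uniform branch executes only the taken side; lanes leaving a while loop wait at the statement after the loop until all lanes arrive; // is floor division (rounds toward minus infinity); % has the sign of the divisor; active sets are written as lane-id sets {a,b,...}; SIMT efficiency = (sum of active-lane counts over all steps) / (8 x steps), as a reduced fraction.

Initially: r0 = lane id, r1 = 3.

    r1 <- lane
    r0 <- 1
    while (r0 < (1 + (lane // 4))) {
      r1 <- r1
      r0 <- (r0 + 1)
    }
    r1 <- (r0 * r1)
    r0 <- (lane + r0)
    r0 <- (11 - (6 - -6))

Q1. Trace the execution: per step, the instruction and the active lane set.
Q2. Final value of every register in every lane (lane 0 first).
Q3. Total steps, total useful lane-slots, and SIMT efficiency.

step 0: r1 <- lane                   {0,1,2,3,4,5,6,7}
step 1: r0 <- 1                      {0,1,2,3,4,5,6,7}
step 2: eval (r0 < (1 + (lane // 4))) {0,1,2,3,4,5,6,7}
step 3: r1 <- r1                     {4,5,6,7}
step 4: r0 <- (r0 + 1)               {4,5,6,7}
step 5: eval (r0 < (1 + (lane // 4))) {4,5,6,7}
step 6: r1 <- (r0 * r1)              {0,1,2,3,4,5,6,7}
step 7: r0 <- (lane + r0)            {0,1,2,3,4,5,6,7}
step 8: r0 <- (11 - (6 - -6))        {0,1,2,3,4,5,6,7}

Answer: 9 steps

r0: -1,-1,-1,-1,-1,-1,-1,-1
r1: 0,1,2,3,8,10,12,14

steps = 9; useful = 60; efficiency = 60/72 = 5/6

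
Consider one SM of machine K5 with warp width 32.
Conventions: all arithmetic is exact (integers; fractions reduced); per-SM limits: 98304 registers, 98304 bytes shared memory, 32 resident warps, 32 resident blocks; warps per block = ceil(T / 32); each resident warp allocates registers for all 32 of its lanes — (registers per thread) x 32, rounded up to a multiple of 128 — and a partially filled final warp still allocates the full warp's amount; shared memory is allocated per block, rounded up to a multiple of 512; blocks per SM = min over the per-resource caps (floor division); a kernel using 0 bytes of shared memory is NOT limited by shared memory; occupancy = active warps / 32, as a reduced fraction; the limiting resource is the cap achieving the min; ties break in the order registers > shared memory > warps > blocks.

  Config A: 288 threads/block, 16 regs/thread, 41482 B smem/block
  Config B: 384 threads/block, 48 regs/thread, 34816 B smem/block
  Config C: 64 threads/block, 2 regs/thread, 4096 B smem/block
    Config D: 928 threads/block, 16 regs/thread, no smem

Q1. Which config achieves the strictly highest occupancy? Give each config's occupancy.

occupancies: A 9/16, B 3/4, C 1, D 29/32

Answer: C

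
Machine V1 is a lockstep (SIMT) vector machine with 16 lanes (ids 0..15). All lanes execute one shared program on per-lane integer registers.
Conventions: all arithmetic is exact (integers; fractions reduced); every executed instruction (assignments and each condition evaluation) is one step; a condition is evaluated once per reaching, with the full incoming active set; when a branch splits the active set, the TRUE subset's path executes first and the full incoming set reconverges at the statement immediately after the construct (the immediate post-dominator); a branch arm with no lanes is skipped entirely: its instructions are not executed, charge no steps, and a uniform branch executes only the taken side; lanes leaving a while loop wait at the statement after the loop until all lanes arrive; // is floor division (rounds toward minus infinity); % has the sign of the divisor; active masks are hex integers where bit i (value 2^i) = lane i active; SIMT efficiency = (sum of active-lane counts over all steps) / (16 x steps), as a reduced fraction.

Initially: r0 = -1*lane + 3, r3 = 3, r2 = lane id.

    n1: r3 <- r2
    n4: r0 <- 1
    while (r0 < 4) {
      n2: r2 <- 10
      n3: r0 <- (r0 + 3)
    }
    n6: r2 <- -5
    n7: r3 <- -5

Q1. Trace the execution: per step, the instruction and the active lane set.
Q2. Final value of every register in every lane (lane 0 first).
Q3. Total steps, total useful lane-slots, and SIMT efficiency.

step 0: r3 <- r2                     0xffff
step 1: r0 <- 1                      0xffff
step 2: eval (r0 < 4)                0xffff
step 3: r2 <- 10                     0xffff
step 4: r0 <- (r0 + 3)               0xffff
step 5: eval (r0 < 4)                0xffff
step 6: r2 <- -5                     0xffff
step 7: r3 <- -5                     0xffff

Answer: 8 steps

r0: 4,4,4,4,4,4,4,4,4,4,4,4,4,4,4,4
r3: -5,-5,-5,-5,-5,-5,-5,-5,-5,-5,-5,-5,-5,-5,-5,-5
r2: -5,-5,-5,-5,-5,-5,-5,-5,-5,-5,-5,-5,-5,-5,-5,-5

steps = 8; useful = 128; efficiency = 128/128 = 1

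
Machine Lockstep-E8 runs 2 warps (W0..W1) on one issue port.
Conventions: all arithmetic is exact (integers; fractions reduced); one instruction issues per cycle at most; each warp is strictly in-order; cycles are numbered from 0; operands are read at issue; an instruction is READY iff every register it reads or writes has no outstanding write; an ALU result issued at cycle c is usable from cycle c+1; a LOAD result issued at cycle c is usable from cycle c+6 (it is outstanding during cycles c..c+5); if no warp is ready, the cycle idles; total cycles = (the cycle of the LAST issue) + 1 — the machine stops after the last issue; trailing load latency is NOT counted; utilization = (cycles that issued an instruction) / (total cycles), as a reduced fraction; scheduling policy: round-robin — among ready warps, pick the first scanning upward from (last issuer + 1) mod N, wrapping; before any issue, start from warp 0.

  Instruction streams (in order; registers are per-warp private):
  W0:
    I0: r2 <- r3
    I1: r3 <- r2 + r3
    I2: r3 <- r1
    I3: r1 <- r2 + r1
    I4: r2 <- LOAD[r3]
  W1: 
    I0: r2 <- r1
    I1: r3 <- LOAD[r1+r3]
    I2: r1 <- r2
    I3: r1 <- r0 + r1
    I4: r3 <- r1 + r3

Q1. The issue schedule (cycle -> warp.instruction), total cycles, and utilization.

cycle 0: W0.I0
cycle 1: W1.I0
cycle 2: W0.I1
cycle 3: W1.I1
cycle 4: W0.I2
cycle 5: W1.I2
cycle 6: W0.I3
cycle 7: W1.I3
cycle 8: W0.I4
cycle 9: W1.I4

Answer: 10 cycles, utilization 1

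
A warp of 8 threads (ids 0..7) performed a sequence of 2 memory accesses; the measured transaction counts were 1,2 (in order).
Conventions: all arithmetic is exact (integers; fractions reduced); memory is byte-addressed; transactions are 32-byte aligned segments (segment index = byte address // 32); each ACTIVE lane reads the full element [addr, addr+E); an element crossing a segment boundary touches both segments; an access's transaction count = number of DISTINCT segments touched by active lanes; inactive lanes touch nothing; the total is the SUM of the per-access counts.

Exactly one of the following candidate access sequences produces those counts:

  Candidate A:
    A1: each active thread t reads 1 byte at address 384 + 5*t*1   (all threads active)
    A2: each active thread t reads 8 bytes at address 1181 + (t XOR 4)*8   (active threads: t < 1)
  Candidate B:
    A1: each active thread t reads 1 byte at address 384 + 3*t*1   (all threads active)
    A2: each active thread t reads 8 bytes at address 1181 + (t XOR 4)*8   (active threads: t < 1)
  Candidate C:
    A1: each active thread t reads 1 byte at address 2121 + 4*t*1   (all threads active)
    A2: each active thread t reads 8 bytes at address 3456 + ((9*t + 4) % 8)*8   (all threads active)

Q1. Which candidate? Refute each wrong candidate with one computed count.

A: A1 gives 2 transactions, not 1
C: A1 gives 2 transactions, not 1
B: all counts match (1,2)

Answer: B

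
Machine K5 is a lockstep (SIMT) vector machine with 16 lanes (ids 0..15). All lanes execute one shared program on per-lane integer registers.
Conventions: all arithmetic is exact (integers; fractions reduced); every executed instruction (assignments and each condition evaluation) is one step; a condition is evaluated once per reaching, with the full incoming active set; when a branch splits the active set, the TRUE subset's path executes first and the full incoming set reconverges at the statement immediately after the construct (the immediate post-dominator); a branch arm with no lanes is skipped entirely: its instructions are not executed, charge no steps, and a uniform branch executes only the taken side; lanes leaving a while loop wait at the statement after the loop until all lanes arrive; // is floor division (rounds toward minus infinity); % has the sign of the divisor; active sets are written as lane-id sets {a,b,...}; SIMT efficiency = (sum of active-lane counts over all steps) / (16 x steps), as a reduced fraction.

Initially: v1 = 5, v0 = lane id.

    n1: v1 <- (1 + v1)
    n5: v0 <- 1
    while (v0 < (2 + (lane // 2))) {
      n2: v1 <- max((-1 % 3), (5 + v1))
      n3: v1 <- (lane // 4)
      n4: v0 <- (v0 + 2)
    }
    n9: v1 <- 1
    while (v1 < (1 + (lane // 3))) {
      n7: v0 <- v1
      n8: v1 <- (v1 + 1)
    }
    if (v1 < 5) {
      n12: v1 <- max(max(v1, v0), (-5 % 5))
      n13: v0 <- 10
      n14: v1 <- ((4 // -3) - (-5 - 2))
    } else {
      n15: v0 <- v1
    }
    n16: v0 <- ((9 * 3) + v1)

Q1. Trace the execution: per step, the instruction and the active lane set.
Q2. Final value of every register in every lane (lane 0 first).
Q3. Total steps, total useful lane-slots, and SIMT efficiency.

step 0: v1 <- (1 + v1)               {0,1,2,3,4,5,6,7,8,9,10,11,12,13,14,15}
step 1: v0 <- 1                      {0,1,2,3,4,5,6,7,8,9,10,11,12,13,14,15}
step 2: eval (v0 < (2 + (lane // 2))) {0,1,2,3,4,5,6,7,8,9,10,11,12,13,14,15}
step 3: v1 <- max((-1 % 3), (5 + v1)) {0,1,2,3,4,5,6,7,8,9,10,11,12,13,14,15}
step 4: v1 <- (lane // 4)            {0,1,2,3,4,5,6,7,8,9,10,11,12,13,14,15}
step 5: v0 <- (v0 + 2)               {0,1,2,3,4,5,6,7,8,9,10,11,12,13,14,15}
step 6: eval (v0 < (2 + (lane // 2))) {0,1,2,3,4,5,6,7,8,9,10,11,12,13,14,15}
step 7: v1 <- max((-1 % 3), (5 + v1)) {4,5,6,7,8,9,10,11,12,13,14,15}
step 8: v1 <- (lane // 4)            {4,5,6,7,8,9,10,11,12,13,14,15}
step 9: v0 <- (v0 + 2)               {4,5,6,7,8,9,10,11,12,13,14,15}
step 10: eval (v0 < (2 + (lane // 2))) {4,5,6,7,8,9,10,11,12,13,14,15}
step 11: v1 <- max((-1 % 3), (5 + v1)) {8,9,10,11,12,13,14,15}
step 12: v1 <- (lane // 4)            {8,9,10,11,12,13,14,15}
step 13: v0 <- (v0 + 2)               {8,9,10,11,12,13,14,15}
step 14: eval (v0 < (2 + (lane // 2))) {8,9,10,11,12,13,14,15}
step 15: v1 <- max((-1 % 3), (5 + v1)) {12,13,14,15}
step 16: v1 <- (lane // 4)            {12,13,14,15}
step 17: v0 <- (v0 + 2)               {12,13,14,15}
step 18: eval (v0 < (2 + (lane // 2))) {12,13,14,15}
step 19: v1 <- 1                      {0,1,2,3,4,5,6,7,8,9,10,11,12,13,14,15}
step 20: eval (v1 < (1 + (lane // 3))) {0,1,2,3,4,5,6,7,8,9,10,11,12,13,14,15}
step 21: v0 <- v1                     {3,4,5,6,7,8,9,10,11,12,13,14,15}
step 22: v1 <- (v1 + 1)               {3,4,5,6,7,8,9,10,11,12,13,14,15}
step 23: eval (v1 < (1 + (lane // 3))) {3,4,5,6,7,8,9,10,11,12,13,14,15}
step 24: v0 <- v1                     {6,7,8,9,10,11,12,13,14,15}
step 25: v1 <- (v1 + 1)               {6,7,8,9,10,11,12,13,14,15}
step 26: eval (v1 < (1 + (lane // 3))) {6,7,8,9,10,11,12,13,14,15}
step 27: v0 <- v1                     {9,10,11,12,13,14,15}
step 28: v1 <- (v1 + 1)               {9,10,11,12,13,14,15}
step 29: eval (v1 < (1 + (lane // 3))) {9,10,11,12,13,14,15}
step 30: v0 <- v1                     {12,13,14,15}
step 31: v1 <- (v1 + 1)               {12,13,14,15}
step 32: eval (v1 < (1 + (lane // 3))) {12,13,14,15}
step 33: v0 <- v1                     {15}
step 34: v1 <- (v1 + 1)               {15}
step 35: eval (v1 < (1 + (lane // 3))) {15}
step 36: eval (v1 < 5)                {0,1,2,3,4,5,6,7,8,9,10,11,12,13,14,15}
step 37: v1 <- max(max(v1, v0), (-5 % 5)) {0,1,2,3,4,5,6,7,8,9,10,11}
step 38: v0 <- 10                     {0,1,2,3,4,5,6,7,8,9,10,11}
step 39: v1 <- ((4 // -3) - (-5 - 2)) {0,1,2,3,4,5,6,7,8,9,10,11}
step 40: v0 <- v1                     {12,13,14,15}
step 41: v0 <- ((9 * 3) + v1)         {0,1,2,3,4,5,6,7,8,9,10,11,12,13,14,15}

Answer: 42 steps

v1: 5,5,5,5,5,5,5,5,5,5,5,5,5,5,5,6
v0: 32,32,32,32,32,32,32,32,32,32,32,32,32,32,32,33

steps = 42; useful = 417; efficiency = 417/672 = 139/224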